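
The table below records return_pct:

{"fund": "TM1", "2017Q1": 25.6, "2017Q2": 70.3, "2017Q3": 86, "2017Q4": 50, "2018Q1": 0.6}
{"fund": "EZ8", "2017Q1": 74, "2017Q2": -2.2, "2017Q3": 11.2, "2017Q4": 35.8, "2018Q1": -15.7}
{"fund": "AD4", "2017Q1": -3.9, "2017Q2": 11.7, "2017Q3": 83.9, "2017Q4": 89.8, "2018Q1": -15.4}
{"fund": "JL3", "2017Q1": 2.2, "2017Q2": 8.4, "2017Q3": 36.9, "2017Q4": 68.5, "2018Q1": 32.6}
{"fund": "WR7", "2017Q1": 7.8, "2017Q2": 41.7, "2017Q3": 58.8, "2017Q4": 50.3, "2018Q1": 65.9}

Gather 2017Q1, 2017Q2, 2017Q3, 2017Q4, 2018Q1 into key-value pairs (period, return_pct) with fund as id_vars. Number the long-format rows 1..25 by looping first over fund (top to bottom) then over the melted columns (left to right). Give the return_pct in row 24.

50.3

25 rows total (5 × 5). Row 24: index ⌊(24-1)/5⌋ = 4 into fund → WR7; (24-1) mod 5 = 3 into the melted columns → 2017Q4.
So row 24 is (WR7, 2017Q4, 50.3); return_pct = 50.3.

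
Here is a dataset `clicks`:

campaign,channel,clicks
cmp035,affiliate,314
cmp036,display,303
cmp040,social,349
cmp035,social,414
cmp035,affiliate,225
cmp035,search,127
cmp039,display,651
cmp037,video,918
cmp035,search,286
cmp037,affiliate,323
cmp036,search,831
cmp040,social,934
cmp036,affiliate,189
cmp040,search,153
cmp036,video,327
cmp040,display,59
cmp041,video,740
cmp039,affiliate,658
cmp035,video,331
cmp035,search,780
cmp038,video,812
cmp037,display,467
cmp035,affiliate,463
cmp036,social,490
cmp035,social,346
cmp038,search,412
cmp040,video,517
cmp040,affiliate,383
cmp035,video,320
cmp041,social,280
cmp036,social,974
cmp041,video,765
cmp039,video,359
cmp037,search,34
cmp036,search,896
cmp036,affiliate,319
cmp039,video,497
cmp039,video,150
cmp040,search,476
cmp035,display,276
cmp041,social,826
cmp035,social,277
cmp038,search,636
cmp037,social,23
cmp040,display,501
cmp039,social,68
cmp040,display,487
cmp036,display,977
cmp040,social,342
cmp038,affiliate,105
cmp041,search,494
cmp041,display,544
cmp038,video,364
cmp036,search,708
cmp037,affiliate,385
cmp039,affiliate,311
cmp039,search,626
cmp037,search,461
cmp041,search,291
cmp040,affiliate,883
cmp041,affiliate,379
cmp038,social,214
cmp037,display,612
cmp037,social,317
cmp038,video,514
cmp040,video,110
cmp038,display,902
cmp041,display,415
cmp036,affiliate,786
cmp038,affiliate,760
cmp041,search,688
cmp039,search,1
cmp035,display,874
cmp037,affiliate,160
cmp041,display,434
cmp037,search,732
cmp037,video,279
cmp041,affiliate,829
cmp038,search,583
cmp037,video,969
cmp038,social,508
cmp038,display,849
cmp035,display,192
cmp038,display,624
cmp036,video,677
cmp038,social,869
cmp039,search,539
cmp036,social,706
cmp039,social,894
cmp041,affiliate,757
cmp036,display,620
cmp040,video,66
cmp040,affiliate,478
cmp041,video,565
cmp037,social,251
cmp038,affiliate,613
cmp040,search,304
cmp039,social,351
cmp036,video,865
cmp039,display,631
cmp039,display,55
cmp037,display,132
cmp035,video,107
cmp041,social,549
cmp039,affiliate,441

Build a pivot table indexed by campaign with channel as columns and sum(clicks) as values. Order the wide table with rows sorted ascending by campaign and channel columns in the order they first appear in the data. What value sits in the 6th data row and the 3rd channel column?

With rows sorted ascending by campaign, row 6 is campaign=cmp040. channel columns in first-appearance order: affiliate, display, social, search, video; column 3 is social.
Long rows with campaign=cmp040, channel=social: 349 + 934 + 342 = 1625.

1625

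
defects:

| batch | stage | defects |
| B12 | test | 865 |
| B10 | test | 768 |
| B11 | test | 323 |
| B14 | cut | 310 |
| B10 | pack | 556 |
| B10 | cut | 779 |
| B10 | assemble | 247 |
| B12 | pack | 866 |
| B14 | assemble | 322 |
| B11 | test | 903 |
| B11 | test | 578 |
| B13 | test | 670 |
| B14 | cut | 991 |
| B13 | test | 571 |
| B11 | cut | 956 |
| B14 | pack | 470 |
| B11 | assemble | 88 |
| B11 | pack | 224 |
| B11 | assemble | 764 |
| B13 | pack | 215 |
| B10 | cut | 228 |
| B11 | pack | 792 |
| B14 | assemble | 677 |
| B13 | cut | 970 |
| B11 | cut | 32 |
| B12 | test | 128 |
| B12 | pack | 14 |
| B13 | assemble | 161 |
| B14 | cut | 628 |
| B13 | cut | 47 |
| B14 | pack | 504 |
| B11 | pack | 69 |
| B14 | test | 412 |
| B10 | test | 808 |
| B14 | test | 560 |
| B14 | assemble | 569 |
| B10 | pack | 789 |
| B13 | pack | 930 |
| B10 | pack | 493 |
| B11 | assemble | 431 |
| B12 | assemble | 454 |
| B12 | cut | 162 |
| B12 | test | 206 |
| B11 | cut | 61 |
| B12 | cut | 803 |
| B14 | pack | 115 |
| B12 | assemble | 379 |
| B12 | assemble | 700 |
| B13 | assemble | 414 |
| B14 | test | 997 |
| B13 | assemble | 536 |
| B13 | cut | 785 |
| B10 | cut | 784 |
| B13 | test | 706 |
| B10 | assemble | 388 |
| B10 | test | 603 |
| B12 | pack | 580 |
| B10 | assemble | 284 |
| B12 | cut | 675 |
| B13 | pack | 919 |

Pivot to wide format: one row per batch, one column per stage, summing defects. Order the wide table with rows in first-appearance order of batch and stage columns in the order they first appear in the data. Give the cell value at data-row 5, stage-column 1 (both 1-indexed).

1947

With rows in first-appearance order of batch, row 5 is batch=B13. stage columns in first-appearance order: test, cut, pack, assemble; column 1 is test.
Long rows with batch=B13, stage=test: 670 + 571 + 706 = 1947.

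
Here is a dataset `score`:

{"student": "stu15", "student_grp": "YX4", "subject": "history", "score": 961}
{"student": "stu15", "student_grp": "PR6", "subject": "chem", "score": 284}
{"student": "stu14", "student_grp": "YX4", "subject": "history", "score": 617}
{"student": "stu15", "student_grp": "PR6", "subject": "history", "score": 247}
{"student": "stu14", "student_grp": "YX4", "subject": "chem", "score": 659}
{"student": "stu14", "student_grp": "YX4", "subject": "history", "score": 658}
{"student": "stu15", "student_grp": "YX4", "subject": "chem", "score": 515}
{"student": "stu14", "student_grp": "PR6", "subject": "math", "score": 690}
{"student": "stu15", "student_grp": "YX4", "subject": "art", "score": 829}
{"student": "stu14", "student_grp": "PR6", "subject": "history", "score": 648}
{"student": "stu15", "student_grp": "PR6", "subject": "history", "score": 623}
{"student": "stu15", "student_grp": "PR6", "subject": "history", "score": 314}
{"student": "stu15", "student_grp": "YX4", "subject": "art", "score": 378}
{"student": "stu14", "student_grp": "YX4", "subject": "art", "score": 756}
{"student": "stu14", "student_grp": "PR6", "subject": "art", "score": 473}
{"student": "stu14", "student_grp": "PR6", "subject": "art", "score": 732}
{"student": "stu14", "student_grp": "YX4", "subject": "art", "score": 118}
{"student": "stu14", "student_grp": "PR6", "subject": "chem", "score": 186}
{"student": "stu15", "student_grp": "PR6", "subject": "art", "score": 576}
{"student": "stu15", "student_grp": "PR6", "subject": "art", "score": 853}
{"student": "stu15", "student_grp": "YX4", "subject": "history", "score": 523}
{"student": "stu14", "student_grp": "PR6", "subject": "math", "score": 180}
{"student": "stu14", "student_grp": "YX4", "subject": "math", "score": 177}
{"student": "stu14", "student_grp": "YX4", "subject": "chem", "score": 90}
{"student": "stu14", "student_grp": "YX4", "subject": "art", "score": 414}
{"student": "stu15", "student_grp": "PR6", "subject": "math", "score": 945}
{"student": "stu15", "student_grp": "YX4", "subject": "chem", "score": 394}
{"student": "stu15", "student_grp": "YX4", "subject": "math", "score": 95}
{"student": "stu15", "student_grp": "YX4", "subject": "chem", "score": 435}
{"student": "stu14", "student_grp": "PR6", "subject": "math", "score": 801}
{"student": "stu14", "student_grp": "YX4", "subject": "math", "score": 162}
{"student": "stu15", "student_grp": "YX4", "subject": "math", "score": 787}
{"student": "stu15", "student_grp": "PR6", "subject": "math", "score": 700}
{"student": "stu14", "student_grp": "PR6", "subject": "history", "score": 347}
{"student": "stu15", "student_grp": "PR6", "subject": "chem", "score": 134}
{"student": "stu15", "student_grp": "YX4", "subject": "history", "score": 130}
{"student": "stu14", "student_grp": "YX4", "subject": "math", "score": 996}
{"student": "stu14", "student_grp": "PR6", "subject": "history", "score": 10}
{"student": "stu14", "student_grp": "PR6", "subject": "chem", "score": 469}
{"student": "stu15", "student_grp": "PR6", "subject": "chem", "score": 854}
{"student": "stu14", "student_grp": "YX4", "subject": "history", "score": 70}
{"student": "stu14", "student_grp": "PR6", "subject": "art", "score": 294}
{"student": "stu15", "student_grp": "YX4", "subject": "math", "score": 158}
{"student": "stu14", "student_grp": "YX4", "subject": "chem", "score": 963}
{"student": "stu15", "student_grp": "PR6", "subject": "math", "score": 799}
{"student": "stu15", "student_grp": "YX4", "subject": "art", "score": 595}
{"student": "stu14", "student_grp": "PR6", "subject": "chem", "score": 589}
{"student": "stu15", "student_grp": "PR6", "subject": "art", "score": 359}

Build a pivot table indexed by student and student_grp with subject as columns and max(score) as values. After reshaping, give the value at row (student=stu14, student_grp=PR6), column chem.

589

Rows with student=stu14, student_grp=PR6 and subject=chem: score values are 186, 469, 589.
max(186, 469, 589) = 589.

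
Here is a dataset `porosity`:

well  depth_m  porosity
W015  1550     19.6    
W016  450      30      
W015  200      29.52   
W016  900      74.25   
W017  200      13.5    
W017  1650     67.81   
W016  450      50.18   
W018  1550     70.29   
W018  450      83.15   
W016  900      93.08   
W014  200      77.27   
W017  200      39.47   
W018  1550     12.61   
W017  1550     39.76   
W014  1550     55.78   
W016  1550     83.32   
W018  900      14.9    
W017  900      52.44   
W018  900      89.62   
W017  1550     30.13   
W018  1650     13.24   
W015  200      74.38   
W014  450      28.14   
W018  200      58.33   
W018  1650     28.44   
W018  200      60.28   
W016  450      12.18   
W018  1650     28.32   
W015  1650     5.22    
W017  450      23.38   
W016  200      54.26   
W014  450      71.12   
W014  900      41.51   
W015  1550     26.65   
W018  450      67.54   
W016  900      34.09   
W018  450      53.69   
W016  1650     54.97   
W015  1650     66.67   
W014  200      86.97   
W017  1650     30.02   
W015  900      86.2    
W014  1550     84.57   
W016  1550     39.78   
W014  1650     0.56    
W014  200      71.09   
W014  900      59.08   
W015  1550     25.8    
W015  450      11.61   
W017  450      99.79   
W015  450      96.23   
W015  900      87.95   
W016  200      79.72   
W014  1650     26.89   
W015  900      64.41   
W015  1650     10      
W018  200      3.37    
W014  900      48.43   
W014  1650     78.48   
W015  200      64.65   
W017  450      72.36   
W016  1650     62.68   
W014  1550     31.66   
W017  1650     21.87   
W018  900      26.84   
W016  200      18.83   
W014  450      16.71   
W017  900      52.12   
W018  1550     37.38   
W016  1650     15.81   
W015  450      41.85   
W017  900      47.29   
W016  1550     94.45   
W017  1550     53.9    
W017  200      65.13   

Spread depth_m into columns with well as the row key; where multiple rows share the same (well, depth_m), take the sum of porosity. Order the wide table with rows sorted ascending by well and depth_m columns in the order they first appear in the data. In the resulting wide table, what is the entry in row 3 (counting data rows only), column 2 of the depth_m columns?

With rows sorted ascending by well, row 3 is well=W016. depth_m columns in first-appearance order: 1550, 450, 200, 900, 1650; column 2 is 450.
Long rows with well=W016, depth_m=450: 30 + 50.18 + 12.18 = 92.36.

92.36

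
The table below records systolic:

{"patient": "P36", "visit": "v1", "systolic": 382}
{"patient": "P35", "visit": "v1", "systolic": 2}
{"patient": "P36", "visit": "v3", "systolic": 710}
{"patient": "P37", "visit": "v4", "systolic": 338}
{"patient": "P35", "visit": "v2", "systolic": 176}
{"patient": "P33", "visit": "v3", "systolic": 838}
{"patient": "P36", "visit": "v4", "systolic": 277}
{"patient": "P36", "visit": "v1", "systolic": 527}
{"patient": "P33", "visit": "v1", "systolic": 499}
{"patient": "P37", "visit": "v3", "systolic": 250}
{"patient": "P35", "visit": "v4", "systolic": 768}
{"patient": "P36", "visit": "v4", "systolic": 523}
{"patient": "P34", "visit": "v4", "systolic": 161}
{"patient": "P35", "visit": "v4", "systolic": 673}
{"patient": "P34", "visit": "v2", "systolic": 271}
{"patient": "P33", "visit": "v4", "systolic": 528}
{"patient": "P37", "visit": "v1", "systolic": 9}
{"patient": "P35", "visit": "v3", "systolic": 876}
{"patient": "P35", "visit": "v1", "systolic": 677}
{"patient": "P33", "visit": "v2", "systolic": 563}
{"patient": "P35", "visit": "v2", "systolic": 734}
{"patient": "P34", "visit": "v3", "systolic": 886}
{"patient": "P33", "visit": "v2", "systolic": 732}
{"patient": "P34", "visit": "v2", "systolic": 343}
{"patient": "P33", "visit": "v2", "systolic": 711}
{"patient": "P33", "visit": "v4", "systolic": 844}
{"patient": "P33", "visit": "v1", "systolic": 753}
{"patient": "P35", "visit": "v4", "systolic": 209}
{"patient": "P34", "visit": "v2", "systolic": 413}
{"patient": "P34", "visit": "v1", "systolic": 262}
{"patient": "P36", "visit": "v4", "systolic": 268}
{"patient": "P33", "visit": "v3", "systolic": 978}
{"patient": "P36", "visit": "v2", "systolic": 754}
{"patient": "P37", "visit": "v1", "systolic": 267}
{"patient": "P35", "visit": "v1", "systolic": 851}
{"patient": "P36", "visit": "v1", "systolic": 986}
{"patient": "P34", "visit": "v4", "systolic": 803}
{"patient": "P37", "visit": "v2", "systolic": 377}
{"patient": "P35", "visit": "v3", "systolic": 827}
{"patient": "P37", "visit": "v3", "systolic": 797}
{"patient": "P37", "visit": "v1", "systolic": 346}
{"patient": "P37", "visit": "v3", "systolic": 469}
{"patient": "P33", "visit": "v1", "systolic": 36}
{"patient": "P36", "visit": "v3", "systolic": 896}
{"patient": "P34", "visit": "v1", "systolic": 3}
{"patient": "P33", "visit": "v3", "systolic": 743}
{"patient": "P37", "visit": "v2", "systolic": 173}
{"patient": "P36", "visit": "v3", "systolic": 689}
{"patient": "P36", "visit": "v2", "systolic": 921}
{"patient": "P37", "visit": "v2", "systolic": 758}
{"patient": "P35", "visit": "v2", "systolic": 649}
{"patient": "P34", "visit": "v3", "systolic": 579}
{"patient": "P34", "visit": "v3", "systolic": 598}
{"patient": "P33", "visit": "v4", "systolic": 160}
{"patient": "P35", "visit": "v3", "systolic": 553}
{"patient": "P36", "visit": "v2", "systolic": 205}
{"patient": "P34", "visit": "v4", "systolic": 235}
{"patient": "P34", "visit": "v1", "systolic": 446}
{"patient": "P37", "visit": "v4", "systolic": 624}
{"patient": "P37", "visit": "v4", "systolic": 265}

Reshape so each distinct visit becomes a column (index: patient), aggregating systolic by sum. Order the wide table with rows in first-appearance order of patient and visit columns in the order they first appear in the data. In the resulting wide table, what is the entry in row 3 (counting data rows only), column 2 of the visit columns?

With rows in first-appearance order of patient, row 3 is patient=P37. visit columns in first-appearance order: v1, v3, v4, v2; column 2 is v3.
Long rows with patient=P37, visit=v3: 250 + 797 + 469 = 1516.

1516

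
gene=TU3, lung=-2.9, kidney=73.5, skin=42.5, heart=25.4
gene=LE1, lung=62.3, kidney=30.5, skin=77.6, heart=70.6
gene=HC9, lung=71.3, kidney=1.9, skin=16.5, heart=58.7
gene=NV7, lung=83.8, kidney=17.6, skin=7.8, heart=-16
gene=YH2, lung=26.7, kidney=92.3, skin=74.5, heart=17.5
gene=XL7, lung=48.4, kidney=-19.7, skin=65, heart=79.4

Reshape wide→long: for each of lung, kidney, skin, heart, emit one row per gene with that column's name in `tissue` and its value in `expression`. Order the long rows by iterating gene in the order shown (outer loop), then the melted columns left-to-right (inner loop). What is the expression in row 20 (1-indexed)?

24 rows total (6 × 4). Row 20: index ⌊(20-1)/4⌋ = 4 into gene → YH2; (20-1) mod 4 = 3 into the melted columns → heart.
So row 20 is (YH2, heart, 17.5); expression = 17.5.

17.5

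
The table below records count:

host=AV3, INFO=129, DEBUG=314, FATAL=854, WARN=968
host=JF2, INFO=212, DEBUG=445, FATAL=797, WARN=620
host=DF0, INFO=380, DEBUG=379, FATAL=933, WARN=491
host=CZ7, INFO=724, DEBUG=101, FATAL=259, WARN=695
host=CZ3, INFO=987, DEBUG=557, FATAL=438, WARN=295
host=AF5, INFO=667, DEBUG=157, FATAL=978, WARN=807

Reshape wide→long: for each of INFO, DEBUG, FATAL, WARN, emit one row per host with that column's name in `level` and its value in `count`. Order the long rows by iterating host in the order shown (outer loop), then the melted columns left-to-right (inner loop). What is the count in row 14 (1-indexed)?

24 rows total (6 × 4). Row 14: index ⌊(14-1)/4⌋ = 3 into host → CZ7; (14-1) mod 4 = 1 into the melted columns → DEBUG.
So row 14 is (CZ7, DEBUG, 101); count = 101.

101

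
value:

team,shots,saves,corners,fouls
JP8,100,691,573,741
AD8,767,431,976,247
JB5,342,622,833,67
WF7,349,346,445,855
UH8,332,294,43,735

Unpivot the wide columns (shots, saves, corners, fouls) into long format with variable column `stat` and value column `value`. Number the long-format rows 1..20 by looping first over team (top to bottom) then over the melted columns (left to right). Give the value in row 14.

346

20 rows total (5 × 4). Row 14: index ⌊(14-1)/4⌋ = 3 into team → WF7; (14-1) mod 4 = 1 into the melted columns → saves.
So row 14 is (WF7, saves, 346); value = 346.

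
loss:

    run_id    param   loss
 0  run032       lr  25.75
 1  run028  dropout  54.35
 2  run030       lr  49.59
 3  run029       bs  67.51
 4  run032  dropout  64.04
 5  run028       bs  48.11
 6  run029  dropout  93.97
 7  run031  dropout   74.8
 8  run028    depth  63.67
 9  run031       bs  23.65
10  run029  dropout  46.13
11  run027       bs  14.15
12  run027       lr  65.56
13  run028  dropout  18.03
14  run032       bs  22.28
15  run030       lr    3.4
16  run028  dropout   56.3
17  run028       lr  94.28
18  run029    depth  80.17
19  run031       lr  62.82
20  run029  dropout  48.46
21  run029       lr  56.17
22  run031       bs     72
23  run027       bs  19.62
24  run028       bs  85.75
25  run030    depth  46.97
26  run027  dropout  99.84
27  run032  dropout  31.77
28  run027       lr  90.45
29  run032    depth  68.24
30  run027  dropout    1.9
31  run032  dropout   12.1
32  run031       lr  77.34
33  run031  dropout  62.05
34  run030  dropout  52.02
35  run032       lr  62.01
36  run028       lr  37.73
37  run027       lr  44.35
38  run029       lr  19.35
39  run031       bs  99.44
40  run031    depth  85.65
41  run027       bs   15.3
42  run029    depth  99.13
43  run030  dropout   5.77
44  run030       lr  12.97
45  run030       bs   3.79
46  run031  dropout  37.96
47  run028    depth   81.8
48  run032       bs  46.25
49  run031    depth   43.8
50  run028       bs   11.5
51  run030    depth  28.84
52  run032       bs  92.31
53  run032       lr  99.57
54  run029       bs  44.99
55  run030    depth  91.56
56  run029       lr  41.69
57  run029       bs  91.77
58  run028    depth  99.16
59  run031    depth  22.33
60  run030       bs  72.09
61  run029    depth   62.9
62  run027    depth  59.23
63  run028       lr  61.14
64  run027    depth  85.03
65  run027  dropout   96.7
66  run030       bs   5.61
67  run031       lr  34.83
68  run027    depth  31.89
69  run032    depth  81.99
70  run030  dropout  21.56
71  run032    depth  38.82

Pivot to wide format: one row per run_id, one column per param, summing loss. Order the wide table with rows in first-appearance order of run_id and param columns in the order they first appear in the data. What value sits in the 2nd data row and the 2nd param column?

128.68

With rows in first-appearance order of run_id, row 2 is run_id=run028. param columns in first-appearance order: lr, dropout, bs, depth; column 2 is dropout.
Long rows with run_id=run028, param=dropout: 54.35 + 18.03 + 56.3 = 128.68.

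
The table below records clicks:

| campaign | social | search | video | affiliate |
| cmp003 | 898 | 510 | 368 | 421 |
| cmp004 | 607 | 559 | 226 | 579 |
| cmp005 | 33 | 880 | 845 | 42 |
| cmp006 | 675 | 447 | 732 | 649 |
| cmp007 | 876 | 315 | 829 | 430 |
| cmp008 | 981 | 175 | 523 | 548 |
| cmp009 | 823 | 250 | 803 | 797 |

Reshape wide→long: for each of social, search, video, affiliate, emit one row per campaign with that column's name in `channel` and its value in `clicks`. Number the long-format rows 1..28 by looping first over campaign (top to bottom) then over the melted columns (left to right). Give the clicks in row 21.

981

28 rows total (7 × 4). Row 21: index ⌊(21-1)/4⌋ = 5 into campaign → cmp008; (21-1) mod 4 = 0 into the melted columns → social.
So row 21 is (cmp008, social, 981); clicks = 981.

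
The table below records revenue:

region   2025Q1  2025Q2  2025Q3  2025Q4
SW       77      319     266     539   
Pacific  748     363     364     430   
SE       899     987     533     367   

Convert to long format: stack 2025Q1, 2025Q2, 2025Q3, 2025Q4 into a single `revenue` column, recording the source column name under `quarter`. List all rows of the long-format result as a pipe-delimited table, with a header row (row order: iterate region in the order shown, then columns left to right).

| region | quarter | revenue |
| SW | 2025Q1 | 77 |
| SW | 2025Q2 | 319 |
| SW | 2025Q3 | 266 |
| SW | 2025Q4 | 539 |
| Pacific | 2025Q1 | 748 |
| Pacific | 2025Q2 | 363 |
| Pacific | 2025Q3 | 364 |
| Pacific | 2025Q4 | 430 |
| SE | 2025Q1 | 899 |
| SE | 2025Q2 | 987 |
| SE | 2025Q3 | 533 |
| SE | 2025Q4 | 367 |

Each (region, column) pair becomes one row: 3 × 4 = 12 rows.
For example, (SW, 2025Q1) → revenue=77.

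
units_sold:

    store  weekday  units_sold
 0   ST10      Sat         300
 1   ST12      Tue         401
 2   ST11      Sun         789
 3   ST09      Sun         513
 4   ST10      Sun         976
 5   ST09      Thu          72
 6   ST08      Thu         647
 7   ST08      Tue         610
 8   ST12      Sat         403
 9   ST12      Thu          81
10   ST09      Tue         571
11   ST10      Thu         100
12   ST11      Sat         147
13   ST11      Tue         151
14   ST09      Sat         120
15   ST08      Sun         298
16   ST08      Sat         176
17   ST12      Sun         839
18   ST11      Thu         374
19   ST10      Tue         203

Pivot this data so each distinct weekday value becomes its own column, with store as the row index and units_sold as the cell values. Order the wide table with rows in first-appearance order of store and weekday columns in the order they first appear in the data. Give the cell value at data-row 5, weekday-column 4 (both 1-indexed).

647

With rows in first-appearance order of store, row 5 is store=ST08. weekday columns in first-appearance order: Sat, Tue, Sun, Thu; column 4 is Thu.
Long rows with store=ST08, weekday=Thu: units_sold = 647.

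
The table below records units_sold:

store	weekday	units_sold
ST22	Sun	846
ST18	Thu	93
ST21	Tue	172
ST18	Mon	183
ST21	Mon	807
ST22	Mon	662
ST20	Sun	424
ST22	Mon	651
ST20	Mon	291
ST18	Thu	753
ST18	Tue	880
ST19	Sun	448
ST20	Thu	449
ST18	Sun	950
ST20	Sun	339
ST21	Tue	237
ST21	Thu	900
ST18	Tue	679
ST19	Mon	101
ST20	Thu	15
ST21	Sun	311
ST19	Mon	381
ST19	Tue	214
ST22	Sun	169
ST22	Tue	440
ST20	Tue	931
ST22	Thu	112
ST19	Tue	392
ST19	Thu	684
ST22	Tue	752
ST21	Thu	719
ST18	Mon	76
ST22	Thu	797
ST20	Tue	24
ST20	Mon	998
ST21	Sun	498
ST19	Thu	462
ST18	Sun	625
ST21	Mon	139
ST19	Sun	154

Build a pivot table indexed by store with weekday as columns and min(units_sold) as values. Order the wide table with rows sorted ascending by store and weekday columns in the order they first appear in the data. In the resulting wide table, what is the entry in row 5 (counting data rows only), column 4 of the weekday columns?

651

With rows sorted ascending by store, row 5 is store=ST22. weekday columns in first-appearance order: Sun, Thu, Tue, Mon; column 4 is Mon.
Long rows with store=ST22, weekday=Mon: min(662, 651) = 651.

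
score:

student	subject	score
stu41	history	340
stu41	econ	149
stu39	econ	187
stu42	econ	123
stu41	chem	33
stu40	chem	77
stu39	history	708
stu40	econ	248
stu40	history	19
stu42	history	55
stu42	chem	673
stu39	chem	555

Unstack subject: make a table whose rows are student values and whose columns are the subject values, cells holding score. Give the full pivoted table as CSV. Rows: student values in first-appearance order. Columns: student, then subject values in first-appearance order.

Columns: student plus the 3 distinct subject values (history, econ, chem).
For example, row stu41 column history takes score=340 from the long row (stu41, history).

student,history,econ,chem
stu41,340,149,33
stu39,708,187,555
stu42,55,123,673
stu40,19,248,77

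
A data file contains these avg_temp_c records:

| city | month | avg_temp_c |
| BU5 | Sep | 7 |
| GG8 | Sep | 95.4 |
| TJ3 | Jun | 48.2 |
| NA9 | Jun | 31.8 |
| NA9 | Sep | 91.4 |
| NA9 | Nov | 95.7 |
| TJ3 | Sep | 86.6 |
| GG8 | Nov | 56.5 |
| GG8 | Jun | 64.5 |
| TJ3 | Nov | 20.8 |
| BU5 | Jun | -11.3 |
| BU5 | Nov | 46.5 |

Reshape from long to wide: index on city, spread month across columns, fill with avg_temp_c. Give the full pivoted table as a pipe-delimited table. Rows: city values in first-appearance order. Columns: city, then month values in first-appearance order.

| city | Sep | Jun | Nov |
| BU5 | 7 | -11.3 | 46.5 |
| GG8 | 95.4 | 64.5 | 56.5 |
| TJ3 | 86.6 | 48.2 | 20.8 |
| NA9 | 91.4 | 31.8 | 95.7 |

Columns: city plus the 3 distinct month values (Sep, Jun, Nov).
For example, row BU5 column Sep takes avg_temp_c=7 from the long row (BU5, Sep).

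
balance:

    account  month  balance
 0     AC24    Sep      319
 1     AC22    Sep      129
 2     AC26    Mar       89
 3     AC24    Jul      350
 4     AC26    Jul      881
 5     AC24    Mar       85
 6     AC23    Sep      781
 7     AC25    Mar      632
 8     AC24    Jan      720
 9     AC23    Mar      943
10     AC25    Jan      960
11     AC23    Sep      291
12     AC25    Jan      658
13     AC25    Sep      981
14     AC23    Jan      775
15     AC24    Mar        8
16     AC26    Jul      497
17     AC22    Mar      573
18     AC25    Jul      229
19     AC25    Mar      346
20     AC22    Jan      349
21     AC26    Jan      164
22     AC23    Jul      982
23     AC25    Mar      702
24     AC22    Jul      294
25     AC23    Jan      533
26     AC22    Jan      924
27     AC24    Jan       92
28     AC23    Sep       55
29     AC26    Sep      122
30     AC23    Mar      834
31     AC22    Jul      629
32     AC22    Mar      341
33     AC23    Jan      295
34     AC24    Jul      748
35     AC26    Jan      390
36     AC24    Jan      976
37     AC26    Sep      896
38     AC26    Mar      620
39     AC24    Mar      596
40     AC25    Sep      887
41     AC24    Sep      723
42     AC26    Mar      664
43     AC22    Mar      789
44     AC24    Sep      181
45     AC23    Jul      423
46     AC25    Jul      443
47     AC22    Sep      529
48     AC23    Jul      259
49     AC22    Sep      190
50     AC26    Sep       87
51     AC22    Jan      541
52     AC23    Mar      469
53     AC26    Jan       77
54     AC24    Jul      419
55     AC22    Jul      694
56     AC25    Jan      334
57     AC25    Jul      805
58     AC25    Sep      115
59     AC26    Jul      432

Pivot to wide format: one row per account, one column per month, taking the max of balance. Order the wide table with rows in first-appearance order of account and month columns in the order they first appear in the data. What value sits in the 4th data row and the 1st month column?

781

With rows in first-appearance order of account, row 4 is account=AC23. month columns in first-appearance order: Sep, Mar, Jul, Jan; column 1 is Sep.
Long rows with account=AC23, month=Sep: max(781, 291, 55) = 781.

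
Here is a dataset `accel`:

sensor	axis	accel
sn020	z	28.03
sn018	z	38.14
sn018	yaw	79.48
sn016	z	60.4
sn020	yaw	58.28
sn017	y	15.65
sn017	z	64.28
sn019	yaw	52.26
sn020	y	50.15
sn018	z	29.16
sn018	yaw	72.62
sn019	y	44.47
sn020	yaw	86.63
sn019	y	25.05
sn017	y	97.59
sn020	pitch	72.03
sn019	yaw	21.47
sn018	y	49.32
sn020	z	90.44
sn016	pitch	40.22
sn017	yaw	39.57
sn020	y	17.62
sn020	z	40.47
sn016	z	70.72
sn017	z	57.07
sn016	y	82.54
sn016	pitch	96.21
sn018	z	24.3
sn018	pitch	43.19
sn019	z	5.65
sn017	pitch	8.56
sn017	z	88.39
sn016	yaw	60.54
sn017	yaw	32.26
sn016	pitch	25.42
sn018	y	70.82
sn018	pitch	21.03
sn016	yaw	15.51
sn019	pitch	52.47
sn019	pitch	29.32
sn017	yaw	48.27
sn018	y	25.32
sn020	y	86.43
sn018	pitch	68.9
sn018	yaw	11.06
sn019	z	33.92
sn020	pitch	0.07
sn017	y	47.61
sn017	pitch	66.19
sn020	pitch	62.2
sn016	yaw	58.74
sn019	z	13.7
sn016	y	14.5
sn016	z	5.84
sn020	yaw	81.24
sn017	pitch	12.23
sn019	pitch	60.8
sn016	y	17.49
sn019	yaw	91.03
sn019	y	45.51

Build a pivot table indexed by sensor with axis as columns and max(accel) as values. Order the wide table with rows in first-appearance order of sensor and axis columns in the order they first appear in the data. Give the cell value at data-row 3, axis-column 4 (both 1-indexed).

96.21

With rows in first-appearance order of sensor, row 3 is sensor=sn016. axis columns in first-appearance order: z, yaw, y, pitch; column 4 is pitch.
Long rows with sensor=sn016, axis=pitch: max(40.22, 96.21, 25.42) = 96.21.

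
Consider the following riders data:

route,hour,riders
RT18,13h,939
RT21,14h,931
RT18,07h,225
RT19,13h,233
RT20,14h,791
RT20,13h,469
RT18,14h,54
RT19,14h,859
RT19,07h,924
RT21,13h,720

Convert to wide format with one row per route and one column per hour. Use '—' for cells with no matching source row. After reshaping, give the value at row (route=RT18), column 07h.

225

The long row with route=RT18, hour=07h has riders=225.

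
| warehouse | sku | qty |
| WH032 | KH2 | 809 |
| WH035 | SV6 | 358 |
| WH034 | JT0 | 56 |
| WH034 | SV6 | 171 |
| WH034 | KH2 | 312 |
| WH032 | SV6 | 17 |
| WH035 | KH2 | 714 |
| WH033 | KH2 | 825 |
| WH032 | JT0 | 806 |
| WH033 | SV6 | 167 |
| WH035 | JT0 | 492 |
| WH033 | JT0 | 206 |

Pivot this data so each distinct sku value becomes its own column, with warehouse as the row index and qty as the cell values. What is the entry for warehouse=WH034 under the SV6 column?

171

Wide layout: rows indexed by warehouse, columns are the 3 distinct sku values (KH2, SV6, JT0).
Cell (warehouse=WH034, sku=SV6) draws from the long row where warehouse=WH034 and sku=SV6, which has qty=171.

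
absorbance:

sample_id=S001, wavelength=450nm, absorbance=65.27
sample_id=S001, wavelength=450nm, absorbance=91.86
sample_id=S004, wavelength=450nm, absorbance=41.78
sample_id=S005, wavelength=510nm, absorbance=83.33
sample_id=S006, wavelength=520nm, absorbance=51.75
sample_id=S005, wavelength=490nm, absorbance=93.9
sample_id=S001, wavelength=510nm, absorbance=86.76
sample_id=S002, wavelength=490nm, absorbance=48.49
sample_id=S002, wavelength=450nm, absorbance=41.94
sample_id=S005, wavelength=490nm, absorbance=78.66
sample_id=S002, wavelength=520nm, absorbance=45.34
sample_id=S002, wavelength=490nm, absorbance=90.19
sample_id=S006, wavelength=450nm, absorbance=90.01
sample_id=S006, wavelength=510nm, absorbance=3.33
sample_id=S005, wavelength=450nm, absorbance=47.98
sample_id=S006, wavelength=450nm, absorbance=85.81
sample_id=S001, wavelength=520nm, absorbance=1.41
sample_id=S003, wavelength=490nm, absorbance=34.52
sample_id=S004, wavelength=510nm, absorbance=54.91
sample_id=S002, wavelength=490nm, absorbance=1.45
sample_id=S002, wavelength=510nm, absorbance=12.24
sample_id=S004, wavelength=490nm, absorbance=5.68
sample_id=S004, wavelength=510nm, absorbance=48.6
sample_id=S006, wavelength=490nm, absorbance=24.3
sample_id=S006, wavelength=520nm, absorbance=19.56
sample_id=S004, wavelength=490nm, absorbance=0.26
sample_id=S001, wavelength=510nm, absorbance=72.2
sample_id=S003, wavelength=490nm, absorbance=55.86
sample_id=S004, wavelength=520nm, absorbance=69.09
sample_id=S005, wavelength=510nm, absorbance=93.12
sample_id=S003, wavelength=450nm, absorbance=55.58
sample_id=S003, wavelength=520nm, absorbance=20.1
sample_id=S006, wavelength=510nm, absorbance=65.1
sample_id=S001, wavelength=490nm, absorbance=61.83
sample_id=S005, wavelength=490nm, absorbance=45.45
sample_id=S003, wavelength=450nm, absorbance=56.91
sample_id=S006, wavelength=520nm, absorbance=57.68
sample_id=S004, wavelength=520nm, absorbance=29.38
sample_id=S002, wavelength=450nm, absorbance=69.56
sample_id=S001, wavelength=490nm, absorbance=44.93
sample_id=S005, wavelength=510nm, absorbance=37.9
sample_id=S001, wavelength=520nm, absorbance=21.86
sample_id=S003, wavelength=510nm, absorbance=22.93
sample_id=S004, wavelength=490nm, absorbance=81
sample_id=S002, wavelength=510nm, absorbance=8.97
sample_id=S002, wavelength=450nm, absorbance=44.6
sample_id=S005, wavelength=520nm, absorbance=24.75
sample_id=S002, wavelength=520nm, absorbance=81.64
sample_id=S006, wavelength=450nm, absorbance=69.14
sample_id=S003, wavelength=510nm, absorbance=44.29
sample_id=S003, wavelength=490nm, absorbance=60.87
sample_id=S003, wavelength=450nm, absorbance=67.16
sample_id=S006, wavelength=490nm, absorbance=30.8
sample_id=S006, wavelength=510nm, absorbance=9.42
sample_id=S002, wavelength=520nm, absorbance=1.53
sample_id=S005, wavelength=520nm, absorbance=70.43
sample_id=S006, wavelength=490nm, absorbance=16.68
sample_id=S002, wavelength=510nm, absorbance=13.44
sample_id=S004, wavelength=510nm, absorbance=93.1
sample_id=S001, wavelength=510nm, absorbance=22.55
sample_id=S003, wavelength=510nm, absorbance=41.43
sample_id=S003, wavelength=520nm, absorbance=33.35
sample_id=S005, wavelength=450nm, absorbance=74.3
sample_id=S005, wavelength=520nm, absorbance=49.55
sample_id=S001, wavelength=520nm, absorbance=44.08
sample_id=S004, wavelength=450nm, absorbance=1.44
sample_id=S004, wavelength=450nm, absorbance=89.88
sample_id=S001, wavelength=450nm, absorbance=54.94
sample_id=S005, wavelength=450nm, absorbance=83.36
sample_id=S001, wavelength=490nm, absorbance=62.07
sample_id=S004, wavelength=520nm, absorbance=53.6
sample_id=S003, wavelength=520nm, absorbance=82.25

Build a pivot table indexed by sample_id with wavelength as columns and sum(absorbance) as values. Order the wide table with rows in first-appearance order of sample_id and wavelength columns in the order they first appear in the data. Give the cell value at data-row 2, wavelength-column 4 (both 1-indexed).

With rows in first-appearance order of sample_id, row 2 is sample_id=S004. wavelength columns in first-appearance order: 450nm, 510nm, 520nm, 490nm; column 4 is 490nm.
Long rows with sample_id=S004, wavelength=490nm: 5.68 + 0.26 + 81 = 86.94.

86.94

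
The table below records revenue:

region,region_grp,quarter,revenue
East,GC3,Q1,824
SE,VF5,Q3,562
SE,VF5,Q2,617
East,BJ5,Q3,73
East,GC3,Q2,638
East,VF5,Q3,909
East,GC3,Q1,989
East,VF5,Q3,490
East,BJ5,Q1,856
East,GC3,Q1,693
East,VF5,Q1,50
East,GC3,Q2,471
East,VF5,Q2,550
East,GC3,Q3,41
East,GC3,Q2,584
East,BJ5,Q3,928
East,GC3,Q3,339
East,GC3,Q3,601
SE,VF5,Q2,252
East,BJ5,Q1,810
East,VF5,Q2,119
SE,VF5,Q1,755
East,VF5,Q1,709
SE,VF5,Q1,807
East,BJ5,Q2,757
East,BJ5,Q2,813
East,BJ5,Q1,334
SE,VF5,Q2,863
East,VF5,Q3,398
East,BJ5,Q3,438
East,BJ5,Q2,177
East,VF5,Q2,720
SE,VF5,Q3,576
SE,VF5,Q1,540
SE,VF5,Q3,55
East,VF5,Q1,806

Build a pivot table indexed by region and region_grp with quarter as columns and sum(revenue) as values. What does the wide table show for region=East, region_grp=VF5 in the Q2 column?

Rows with region=East, region_grp=VF5 and quarter=Q2: revenue values are 550, 119, 720.
550 + 119 + 720 = 1389.

1389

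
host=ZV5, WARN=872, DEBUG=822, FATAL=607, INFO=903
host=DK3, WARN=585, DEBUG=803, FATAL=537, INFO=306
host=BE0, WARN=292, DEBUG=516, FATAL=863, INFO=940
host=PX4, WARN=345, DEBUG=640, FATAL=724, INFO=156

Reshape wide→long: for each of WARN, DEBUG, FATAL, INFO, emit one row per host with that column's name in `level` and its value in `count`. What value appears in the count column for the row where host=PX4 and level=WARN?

345

Unpivoting turns each (host, wide-column) pair into one long row.
The wide cell at row PX4, column WARN holds 345, so the long row (PX4, WARN) has count=345.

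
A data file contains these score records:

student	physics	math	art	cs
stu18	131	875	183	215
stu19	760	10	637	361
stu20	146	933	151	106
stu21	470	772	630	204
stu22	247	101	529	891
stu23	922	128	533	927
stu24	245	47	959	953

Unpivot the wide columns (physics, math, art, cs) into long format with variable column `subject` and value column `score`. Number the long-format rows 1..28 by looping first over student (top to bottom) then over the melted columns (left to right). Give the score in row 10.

28 rows total (7 × 4). Row 10: index ⌊(10-1)/4⌋ = 2 into student → stu20; (10-1) mod 4 = 1 into the melted columns → math.
So row 10 is (stu20, math, 933); score = 933.

933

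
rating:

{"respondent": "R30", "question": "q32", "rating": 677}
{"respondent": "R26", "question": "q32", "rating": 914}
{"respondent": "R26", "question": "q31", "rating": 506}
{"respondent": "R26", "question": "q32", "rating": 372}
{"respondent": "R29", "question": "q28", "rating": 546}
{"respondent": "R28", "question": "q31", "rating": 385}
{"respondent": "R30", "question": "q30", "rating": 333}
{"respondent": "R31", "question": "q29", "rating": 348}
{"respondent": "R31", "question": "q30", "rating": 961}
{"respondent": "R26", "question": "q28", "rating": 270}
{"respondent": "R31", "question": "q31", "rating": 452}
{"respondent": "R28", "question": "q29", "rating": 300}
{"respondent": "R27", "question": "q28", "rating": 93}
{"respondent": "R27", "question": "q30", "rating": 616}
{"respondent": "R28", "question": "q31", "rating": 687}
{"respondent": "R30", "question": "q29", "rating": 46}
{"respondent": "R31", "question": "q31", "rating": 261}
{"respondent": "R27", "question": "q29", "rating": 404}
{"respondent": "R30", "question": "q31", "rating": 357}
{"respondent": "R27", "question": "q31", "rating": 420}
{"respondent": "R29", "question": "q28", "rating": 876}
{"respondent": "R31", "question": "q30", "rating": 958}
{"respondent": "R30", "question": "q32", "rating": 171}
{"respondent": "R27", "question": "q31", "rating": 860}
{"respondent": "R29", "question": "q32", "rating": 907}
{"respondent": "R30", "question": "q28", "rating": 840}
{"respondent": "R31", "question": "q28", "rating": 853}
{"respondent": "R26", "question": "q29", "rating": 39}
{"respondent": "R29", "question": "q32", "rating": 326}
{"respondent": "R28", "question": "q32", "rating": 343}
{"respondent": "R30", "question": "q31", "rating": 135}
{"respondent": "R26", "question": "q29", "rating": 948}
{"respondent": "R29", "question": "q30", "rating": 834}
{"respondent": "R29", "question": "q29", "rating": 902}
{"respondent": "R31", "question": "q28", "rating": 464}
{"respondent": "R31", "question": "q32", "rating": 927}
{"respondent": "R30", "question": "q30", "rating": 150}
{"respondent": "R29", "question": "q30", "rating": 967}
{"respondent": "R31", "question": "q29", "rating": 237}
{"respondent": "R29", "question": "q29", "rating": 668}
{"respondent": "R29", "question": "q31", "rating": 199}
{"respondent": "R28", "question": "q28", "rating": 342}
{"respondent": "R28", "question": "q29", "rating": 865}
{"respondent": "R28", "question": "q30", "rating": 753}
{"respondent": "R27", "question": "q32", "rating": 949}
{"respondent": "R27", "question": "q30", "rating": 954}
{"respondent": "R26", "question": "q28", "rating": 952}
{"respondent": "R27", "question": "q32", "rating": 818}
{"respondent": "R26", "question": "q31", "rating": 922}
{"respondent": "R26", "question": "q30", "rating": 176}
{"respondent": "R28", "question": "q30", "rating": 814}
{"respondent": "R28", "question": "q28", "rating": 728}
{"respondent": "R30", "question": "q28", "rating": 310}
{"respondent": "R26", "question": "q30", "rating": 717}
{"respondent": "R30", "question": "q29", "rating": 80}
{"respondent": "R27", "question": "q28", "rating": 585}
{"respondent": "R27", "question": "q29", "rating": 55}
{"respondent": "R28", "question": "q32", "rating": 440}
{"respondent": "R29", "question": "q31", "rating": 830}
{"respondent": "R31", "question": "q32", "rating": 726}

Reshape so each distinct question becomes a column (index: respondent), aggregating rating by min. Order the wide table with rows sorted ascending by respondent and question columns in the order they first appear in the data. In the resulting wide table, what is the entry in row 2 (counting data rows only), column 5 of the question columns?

55

With rows sorted ascending by respondent, row 2 is respondent=R27. question columns in first-appearance order: q32, q31, q28, q30, q29; column 5 is q29.
Long rows with respondent=R27, question=q29: min(404, 55) = 55.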